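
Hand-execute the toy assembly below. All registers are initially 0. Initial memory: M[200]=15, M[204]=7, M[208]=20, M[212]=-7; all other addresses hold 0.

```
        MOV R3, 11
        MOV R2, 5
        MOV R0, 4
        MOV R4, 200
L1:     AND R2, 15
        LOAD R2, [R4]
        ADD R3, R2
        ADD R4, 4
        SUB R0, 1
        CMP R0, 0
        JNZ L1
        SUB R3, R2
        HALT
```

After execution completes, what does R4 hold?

MOV R3, 11 → R3=11
MOV R2, 5 → R2=5
MOV R0, 4 → R0=4
MOV R4, 200 → R4=200
AND R2, 15 → R2=5&15=5
LOAD R2, [R4] → R2=M[200]=15
ADD R3, R2 → R3=11+15=26
ADD R4, 4 → R4=200+4=204
SUB R0, 1 → R0=4-1=3
CMP R0, 0  (cmp 3,0)
JNZ L1: taken
AND R2, 15 → R2=15&15=15
LOAD R2, [R4] → R2=M[204]=7
ADD R3, R2 → R3=26+7=33
ADD R4, 4 → R4=204+4=208
SUB R0, 1 → R0=3-1=2
CMP R0, 0  (cmp 2,0)
JNZ L1: taken
AND R2, 15 → R2=7&15=7
LOAD R2, [R4] → R2=M[208]=20
ADD R3, R2 → R3=33+20=53
ADD R4, 4 → R4=208+4=212
SUB R0, 1 → R0=2-1=1
CMP R0, 0  (cmp 1,0)
JNZ L1: taken
AND R2, 15 → R2=20&15=4
LOAD R2, [R4] → R2=M[212]=-7
ADD R3, R2 → R3=53+(-7)=46
ADD R4, 4 → R4=212+4=216
SUB R0, 1 → R0=1-1=0
CMP R0, 0  (cmp 0,0)
JNZ L1: not taken
SUB R3, R2 → R3=46-(-7)=53
halt.

216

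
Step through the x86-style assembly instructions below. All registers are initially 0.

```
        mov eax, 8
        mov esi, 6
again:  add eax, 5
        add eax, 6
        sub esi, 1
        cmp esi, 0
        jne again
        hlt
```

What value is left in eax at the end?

74

after mov eax, 8: eax=8
after mov esi, 6: esi=6
after add eax, 5: eax=8+5=13
after add eax, 6: eax=13+6=19
after sub esi, 1: esi=6-1=5
cmp esi, 0  (cmp 5,0)
jne again: taken
after add eax, 5: eax=19+5=24
after add eax, 6: eax=24+6=30
after sub esi, 1: esi=5-1=4
cmp esi, 0  (cmp 4,0)
jne again: taken
after add eax, 5: eax=30+5=35
after add eax, 6: eax=35+6=41
after sub esi, 1: esi=4-1=3
cmp esi, 0  (cmp 3,0)
jne again: taken
after add eax, 5: eax=41+5=46
after add eax, 6: eax=46+6=52
after sub esi, 1: esi=3-1=2
cmp esi, 0  (cmp 2,0)
jne again: taken
after add eax, 5: eax=52+5=57
after add eax, 6: eax=57+6=63
after sub esi, 1: esi=2-1=1
cmp esi, 0  (cmp 1,0)
jne again: taken
after add eax, 5: eax=63+5=68
after add eax, 6: eax=68+6=74
after sub esi, 1: esi=1-1=0
cmp esi, 0  (cmp 0,0)
jne again: not taken
halt.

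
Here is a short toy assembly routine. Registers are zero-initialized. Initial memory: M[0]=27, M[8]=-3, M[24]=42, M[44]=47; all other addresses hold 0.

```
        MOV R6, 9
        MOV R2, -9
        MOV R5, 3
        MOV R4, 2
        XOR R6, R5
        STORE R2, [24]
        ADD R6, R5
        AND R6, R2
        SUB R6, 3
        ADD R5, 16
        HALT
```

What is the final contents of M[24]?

after MOV R6, 9: R6=9
after MOV R2, -9: R2=-9
after MOV R5, 3: R5=3
after MOV R4, 2: R4=2
after XOR R6, R5: R6=9^3=10
STORE R2, [24] → M[24]=-9
after ADD R6, R5: R6=10+3=13
after AND R6, R2: R6=13&(-9)=5
after SUB R6, 3: R6=5-3=2
after ADD R5, 16: R5=3+16=19
halt.

-9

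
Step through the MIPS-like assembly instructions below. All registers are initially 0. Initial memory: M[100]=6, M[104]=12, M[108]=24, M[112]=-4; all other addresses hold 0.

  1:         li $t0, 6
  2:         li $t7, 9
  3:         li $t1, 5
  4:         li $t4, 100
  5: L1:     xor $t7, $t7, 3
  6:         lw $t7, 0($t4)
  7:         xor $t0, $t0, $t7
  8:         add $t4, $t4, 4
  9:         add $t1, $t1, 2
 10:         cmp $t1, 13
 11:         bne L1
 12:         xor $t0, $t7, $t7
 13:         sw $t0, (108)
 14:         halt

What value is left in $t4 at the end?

$t0=6
$t7=9
$t1=5
$t4=100
$t7=9^3=10
$t7=M[100]=6
$t0=6^6=0
$t4=100+4=104
$t1=5+2=7
cmp $t1, 13  (cmp 7,13)
bne L1: taken
$t7=6^3=5
$t7=M[104]=12
$t0=0^12=12
$t4=104+4=108
$t1=7+2=9
cmp $t1, 13  (cmp 9,13)
bne L1: taken
$t7=12^3=15
$t7=M[108]=24
$t0=12^24=20
$t4=108+4=112
$t1=9+2=11
cmp $t1, 13  (cmp 11,13)
bne L1: taken
$t7=24^3=27
$t7=M[112]=-4
$t0=20^(-4)=-24
$t4=112+4=116
$t1=11+2=13
cmp $t1, 13  (cmp 13,13)
bne L1: not taken
$t0=(-4)^(-4)=0
sw $t0, (108) → M[108]=0
halt.

116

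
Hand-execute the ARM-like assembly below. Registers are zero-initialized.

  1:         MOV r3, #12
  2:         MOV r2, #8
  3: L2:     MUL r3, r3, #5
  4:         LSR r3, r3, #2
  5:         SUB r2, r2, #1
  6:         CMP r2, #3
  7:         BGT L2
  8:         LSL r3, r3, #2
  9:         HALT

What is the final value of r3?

132

after MOV r3, #12: r3=12
after MOV r2, #8: r2=8
after MUL r3, r3, #5: r3=12*5=60
after LSR r3, r3, #2: r3=60>>2=15
after SUB r2, r2, #1: r2=8-1=7
CMP r2, #3  (cmp 7,3)
BGT L2: taken
after MUL r3, r3, #5: r3=15*5=75
after LSR r3, r3, #2: r3=75>>2=18
after SUB r2, r2, #1: r2=7-1=6
CMP r2, #3  (cmp 6,3)
BGT L2: taken
after MUL r3, r3, #5: r3=18*5=90
after LSR r3, r3, #2: r3=90>>2=22
after SUB r2, r2, #1: r2=6-1=5
CMP r2, #3  (cmp 5,3)
BGT L2: taken
after MUL r3, r3, #5: r3=22*5=110
after LSR r3, r3, #2: r3=110>>2=27
after SUB r2, r2, #1: r2=5-1=4
CMP r2, #3  (cmp 4,3)
BGT L2: taken
after MUL r3, r3, #5: r3=27*5=135
after LSR r3, r3, #2: r3=135>>2=33
after SUB r2, r2, #1: r2=4-1=3
CMP r2, #3  (cmp 3,3)
BGT L2: not taken
after LSL r3, r3, #2: r3=33<<2=132
halt.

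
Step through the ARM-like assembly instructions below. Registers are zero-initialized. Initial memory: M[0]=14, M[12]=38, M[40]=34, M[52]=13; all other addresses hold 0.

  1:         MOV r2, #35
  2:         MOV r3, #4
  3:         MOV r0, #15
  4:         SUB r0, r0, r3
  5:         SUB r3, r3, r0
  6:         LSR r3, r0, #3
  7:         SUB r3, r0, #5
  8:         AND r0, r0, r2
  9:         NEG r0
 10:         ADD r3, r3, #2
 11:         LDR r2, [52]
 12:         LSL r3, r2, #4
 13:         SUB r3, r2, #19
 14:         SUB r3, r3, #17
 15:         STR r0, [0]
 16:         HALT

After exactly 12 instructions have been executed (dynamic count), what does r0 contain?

-3

MOV r2, #35 → r2=35
MOV r3, #4 → r3=4
MOV r0, #15 → r0=15
SUB r0, r0, r3 → r0=15-4=11
SUB r3, r3, r0 → r3=4-11=-7
LSR r3, r0, #3 → r3=11>>3=1
SUB r3, r0, #5 → r3=11-5=6
AND r0, r0, r2 → r0=11&35=3
NEG r0 → r0=-(3)=-3
ADD r3, r3, #2 → r3=6+2=8
LDR r2, [52] → r2=M[52]=13
LSL r3, r2, #4 → r3=13<<4=208
After step 12: r0 = -3.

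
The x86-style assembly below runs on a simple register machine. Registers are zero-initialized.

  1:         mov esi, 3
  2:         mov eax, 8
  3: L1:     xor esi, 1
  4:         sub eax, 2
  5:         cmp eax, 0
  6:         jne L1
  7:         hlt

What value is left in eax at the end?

mov esi, 3 → esi=3
mov eax, 8 → eax=8
xor esi, 1 → esi=3^1=2
sub eax, 2 → eax=8-2=6
cmp eax, 0  (cmp 6,0)
jne L1: taken
xor esi, 1 → esi=2^1=3
sub eax, 2 → eax=6-2=4
cmp eax, 0  (cmp 4,0)
jne L1: taken
xor esi, 1 → esi=3^1=2
sub eax, 2 → eax=4-2=2
cmp eax, 0  (cmp 2,0)
jne L1: taken
xor esi, 1 → esi=2^1=3
sub eax, 2 → eax=2-2=0
cmp eax, 0  (cmp 0,0)
jne L1: not taken
halt.

0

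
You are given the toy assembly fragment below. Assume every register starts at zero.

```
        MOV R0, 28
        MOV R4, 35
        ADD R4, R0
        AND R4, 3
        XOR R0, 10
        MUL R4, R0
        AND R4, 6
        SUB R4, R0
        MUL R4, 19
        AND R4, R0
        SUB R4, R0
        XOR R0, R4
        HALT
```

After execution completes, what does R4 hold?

-18

MOV R0, 28 → R0=28
MOV R4, 35 → R4=35
ADD R4, R0 → R4=35+28=63
AND R4, 3 → R4=63&3=3
XOR R0, 10 → R0=28^10=22
MUL R4, R0 → R4=3*22=66
AND R4, 6 → R4=66&6=2
SUB R4, R0 → R4=2-22=-20
MUL R4, 19 → R4=(-20)*19=-380
AND R4, R0 → R4=(-380)&22=4
SUB R4, R0 → R4=4-22=-18
XOR R0, R4 → R0=22^(-18)=-8
halt.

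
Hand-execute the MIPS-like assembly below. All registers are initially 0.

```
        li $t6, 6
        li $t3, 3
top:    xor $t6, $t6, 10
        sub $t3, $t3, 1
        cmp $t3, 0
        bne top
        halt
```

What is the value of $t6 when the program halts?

$t6=6
$t3=3
$t6=6^10=12
$t3=3-1=2
cmp $t3, 0  (cmp 2,0)
bne top: taken
$t6=12^10=6
$t3=2-1=1
cmp $t3, 0  (cmp 1,0)
bne top: taken
$t6=6^10=12
$t3=1-1=0
cmp $t3, 0  (cmp 0,0)
bne top: not taken
halt.

12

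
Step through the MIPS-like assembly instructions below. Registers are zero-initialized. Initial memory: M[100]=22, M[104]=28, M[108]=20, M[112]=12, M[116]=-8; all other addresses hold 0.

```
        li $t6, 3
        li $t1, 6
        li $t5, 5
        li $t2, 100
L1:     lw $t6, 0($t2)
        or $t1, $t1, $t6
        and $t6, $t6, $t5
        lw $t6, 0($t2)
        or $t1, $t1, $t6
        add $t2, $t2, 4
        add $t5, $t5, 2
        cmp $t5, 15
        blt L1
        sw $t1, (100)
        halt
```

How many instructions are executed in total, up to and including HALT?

51

after li $t6, 3: $t6=3
after li $t1, 6: $t1=6
after li $t5, 5: $t5=5
after li $t2, 100: $t2=100
after lw $t6, 0($t2): $t6=M[100]=22
after or $t1, $t1, $t6: $t1=6|22=22
after and $t6, $t6, $t5: $t6=22&5=4
after lw $t6, 0($t2): $t6=M[100]=22
after or $t1, $t1, $t6: $t1=22|22=22
after add $t2, $t2, 4: $t2=100+4=104
after add $t5, $t5, 2: $t5=5+2=7
cmp $t5, 15  (cmp 7,15)
blt L1: taken
after lw $t6, 0($t2): $t6=M[104]=28
after or $t1, $t1, $t6: $t1=22|28=30
after and $t6, $t6, $t5: $t6=28&7=4
after lw $t6, 0($t2): $t6=M[104]=28
after or $t1, $t1, $t6: $t1=30|28=30
after add $t2, $t2, 4: $t2=104+4=108
after add $t5, $t5, 2: $t5=7+2=9
cmp $t5, 15  (cmp 9,15)
blt L1: taken
after lw $t6, 0($t2): $t6=M[108]=20
after or $t1, $t1, $t6: $t1=30|20=30
after and $t6, $t6, $t5: $t6=20&9=0
after lw $t6, 0($t2): $t6=M[108]=20
after or $t1, $t1, $t6: $t1=30|20=30
after add $t2, $t2, 4: $t2=108+4=112
after add $t5, $t5, 2: $t5=9+2=11
cmp $t5, 15  (cmp 11,15)
blt L1: taken
after lw $t6, 0($t2): $t6=M[112]=12
after or $t1, $t1, $t6: $t1=30|12=30
after and $t6, $t6, $t5: $t6=12&11=8
after lw $t6, 0($t2): $t6=M[112]=12
after or $t1, $t1, $t6: $t1=30|12=30
after add $t2, $t2, 4: $t2=112+4=116
after add $t5, $t5, 2: $t5=11+2=13
cmp $t5, 15  (cmp 13,15)
blt L1: taken
after lw $t6, 0($t2): $t6=M[116]=-8
after or $t1, $t1, $t6: $t1=30|(-8)=-2
after and $t6, $t6, $t5: $t6=(-8)&13=8
after lw $t6, 0($t2): $t6=M[116]=-8
after or $t1, $t1, $t6: $t1=(-2)|(-8)=-2
after add $t2, $t2, 4: $t2=116+4=120
after add $t5, $t5, 2: $t5=13+2=15
cmp $t5, 15  (cmp 15,15)
blt L1: not taken
sw $t1, (100) → M[100]=-2
halt.
Total executed instructions: 51.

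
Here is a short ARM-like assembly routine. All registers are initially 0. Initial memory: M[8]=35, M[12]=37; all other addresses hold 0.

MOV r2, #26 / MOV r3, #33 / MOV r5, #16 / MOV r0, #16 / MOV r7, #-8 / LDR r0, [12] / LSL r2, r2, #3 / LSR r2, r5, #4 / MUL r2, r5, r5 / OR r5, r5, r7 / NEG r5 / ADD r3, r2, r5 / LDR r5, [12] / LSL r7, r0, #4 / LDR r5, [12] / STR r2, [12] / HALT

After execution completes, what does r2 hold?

after MOV r2, #26: r2=26
after MOV r3, #33: r3=33
after MOV r5, #16: r5=16
after MOV r0, #16: r0=16
after MOV r7, #-8: r7=-8
after LDR r0, [12]: r0=M[12]=37
after LSL r2, r2, #3: r2=26<<3=208
after LSR r2, r5, #4: r2=16>>4=1
after MUL r2, r5, r5: r2=16*16=256
after OR r5, r5, r7: r5=16|(-8)=-8
after NEG r5: r5=-(-8)=8
after ADD r3, r2, r5: r3=256+8=264
after LDR r5, [12]: r5=M[12]=37
after LSL r7, r0, #4: r7=37<<4=592
after LDR r5, [12]: r5=M[12]=37
STR r2, [12] → M[12]=256
halt.

256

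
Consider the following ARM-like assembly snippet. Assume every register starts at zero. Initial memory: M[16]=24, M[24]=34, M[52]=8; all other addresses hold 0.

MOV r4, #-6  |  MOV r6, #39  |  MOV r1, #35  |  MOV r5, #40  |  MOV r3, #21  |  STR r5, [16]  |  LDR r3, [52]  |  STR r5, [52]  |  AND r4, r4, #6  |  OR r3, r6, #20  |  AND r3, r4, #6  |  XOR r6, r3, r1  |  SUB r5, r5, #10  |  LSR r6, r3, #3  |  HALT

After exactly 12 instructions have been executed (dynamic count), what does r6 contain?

r4=-6
r6=39
r1=35
r5=40
r3=21
STR r5, [16] → M[16]=40
r3=M[52]=8
STR r5, [52] → M[52]=40
r4=(-6)&6=2
r3=39|20=55
r3=2&6=2
r6=2^35=33
After step 12: r6 = 33.

33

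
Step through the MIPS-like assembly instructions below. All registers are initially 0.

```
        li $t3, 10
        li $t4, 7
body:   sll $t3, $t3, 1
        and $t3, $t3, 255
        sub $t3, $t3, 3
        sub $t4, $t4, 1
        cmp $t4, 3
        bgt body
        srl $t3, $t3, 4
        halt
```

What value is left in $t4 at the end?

li $t3, 10 → $t3=10
li $t4, 7 → $t4=7
sll $t3, $t3, 1 → $t3=10<<1=20
and $t3, $t3, 255 → $t3=20&255=20
sub $t3, $t3, 3 → $t3=20-3=17
sub $t4, $t4, 1 → $t4=7-1=6
cmp $t4, 3  (cmp 6,3)
bgt body: taken
sll $t3, $t3, 1 → $t3=17<<1=34
and $t3, $t3, 255 → $t3=34&255=34
sub $t3, $t3, 3 → $t3=34-3=31
sub $t4, $t4, 1 → $t4=6-1=5
cmp $t4, 3  (cmp 5,3)
bgt body: taken
sll $t3, $t3, 1 → $t3=31<<1=62
and $t3, $t3, 255 → $t3=62&255=62
sub $t3, $t3, 3 → $t3=62-3=59
sub $t4, $t4, 1 → $t4=5-1=4
cmp $t4, 3  (cmp 4,3)
bgt body: taken
sll $t3, $t3, 1 → $t3=59<<1=118
and $t3, $t3, 255 → $t3=118&255=118
sub $t3, $t3, 3 → $t3=118-3=115
sub $t4, $t4, 1 → $t4=4-1=3
cmp $t4, 3  (cmp 3,3)
bgt body: not taken
srl $t3, $t3, 4 → $t3=115>>4=7
halt.

3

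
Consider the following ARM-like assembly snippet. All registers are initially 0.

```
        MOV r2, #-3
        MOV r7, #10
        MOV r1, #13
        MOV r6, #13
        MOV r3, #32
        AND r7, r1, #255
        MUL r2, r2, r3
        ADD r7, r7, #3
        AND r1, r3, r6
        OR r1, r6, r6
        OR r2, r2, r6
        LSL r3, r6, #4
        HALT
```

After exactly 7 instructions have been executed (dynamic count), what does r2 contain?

after MOV r2, #-3: r2=-3
after MOV r7, #10: r7=10
after MOV r1, #13: r1=13
after MOV r6, #13: r6=13
after MOV r3, #32: r3=32
after AND r7, r1, #255: r7=13&255=13
after MUL r2, r2, r3: r2=(-3)*32=-96
After step 7: r2 = -96.

-96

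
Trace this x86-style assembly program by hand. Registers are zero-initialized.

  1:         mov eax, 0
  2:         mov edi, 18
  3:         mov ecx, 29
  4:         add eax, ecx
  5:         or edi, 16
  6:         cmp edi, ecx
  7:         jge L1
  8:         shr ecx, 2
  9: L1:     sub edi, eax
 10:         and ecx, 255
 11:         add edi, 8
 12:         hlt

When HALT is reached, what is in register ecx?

mov eax, 0 → eax=0
mov edi, 18 → edi=18
mov ecx, 29 → ecx=29
add eax, ecx → eax=0+29=29
or edi, 16 → edi=18|16=18
cmp edi, ecx  (cmp 18,29)
jge L1: not taken
shr ecx, 2 → ecx=29>>2=7
sub edi, eax → edi=18-29=-11
and ecx, 255 → ecx=7&255=7
add edi, 8 → edi=(-11)+8=-3
halt.

7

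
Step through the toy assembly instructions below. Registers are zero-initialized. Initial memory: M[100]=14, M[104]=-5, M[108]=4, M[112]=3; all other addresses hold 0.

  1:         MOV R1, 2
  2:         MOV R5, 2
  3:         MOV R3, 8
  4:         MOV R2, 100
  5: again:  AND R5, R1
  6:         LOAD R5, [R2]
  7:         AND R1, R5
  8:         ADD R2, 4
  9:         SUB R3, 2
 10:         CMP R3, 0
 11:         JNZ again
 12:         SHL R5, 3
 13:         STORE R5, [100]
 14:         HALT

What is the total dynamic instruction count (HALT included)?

after MOV R1, 2: R1=2
after MOV R5, 2: R5=2
after MOV R3, 8: R3=8
after MOV R2, 100: R2=100
after AND R5, R1: R5=2&2=2
after LOAD R5, [R2]: R5=M[100]=14
after AND R1, R5: R1=2&14=2
after ADD R2, 4: R2=100+4=104
after SUB R3, 2: R3=8-2=6
CMP R3, 0  (cmp 6,0)
JNZ again: taken
after AND R5, R1: R5=14&2=2
after LOAD R5, [R2]: R5=M[104]=-5
after AND R1, R5: R1=2&(-5)=2
after ADD R2, 4: R2=104+4=108
after SUB R3, 2: R3=6-2=4
CMP R3, 0  (cmp 4,0)
JNZ again: taken
after AND R5, R1: R5=(-5)&2=2
after LOAD R5, [R2]: R5=M[108]=4
after AND R1, R5: R1=2&4=0
after ADD R2, 4: R2=108+4=112
after SUB R3, 2: R3=4-2=2
CMP R3, 0  (cmp 2,0)
JNZ again: taken
after AND R5, R1: R5=4&0=0
after LOAD R5, [R2]: R5=M[112]=3
after AND R1, R5: R1=0&3=0
after ADD R2, 4: R2=112+4=116
after SUB R3, 2: R3=2-2=0
CMP R3, 0  (cmp 0,0)
JNZ again: not taken
after SHL R5, 3: R5=3<<3=24
STORE R5, [100] → M[100]=24
halt.
Total executed instructions: 35.

35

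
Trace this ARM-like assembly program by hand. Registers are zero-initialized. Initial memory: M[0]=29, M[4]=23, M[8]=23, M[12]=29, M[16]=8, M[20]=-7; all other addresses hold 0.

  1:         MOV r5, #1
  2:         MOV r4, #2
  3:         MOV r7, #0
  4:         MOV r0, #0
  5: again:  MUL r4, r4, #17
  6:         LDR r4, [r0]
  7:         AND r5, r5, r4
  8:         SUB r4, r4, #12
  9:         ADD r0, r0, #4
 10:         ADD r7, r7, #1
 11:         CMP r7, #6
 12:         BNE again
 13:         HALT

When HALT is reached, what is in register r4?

-19

r5=1
r4=2
r7=0
r0=0
r4=2*17=34
r4=M[0]=29
r5=1&29=1
r4=29-12=17
r0=0+4=4
r7=0+1=1
CMP r7, #6  (cmp 1,6)
BNE again: taken
r4=17*17=289
r4=M[4]=23
r5=1&23=1
r4=23-12=11
r0=4+4=8
r7=1+1=2
CMP r7, #6  (cmp 2,6)
BNE again: taken
r4=11*17=187
r4=M[8]=23
r5=1&23=1
r4=23-12=11
r0=8+4=12
r7=2+1=3
CMP r7, #6  (cmp 3,6)
BNE again: taken
r4=11*17=187
r4=M[12]=29
r5=1&29=1
r4=29-12=17
r0=12+4=16
r7=3+1=4
CMP r7, #6  (cmp 4,6)
BNE again: taken
r4=17*17=289
r4=M[16]=8
r5=1&8=0
r4=8-12=-4
r0=16+4=20
r7=4+1=5
CMP r7, #6  (cmp 5,6)
BNE again: taken
r4=(-4)*17=-68
r4=M[20]=-7
r5=0&(-7)=0
r4=(-7)-12=-19
r0=20+4=24
r7=5+1=6
CMP r7, #6  (cmp 6,6)
BNE again: not taken
halt.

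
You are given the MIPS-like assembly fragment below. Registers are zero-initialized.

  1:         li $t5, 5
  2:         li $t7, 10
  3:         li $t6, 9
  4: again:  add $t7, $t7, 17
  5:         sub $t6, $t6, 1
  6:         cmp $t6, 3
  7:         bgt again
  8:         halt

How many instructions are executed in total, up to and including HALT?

28

li $t5, 5 → $t5=5
li $t7, 10 → $t7=10
li $t6, 9 → $t6=9
add $t7, $t7, 17 → $t7=10+17=27
sub $t6, $t6, 1 → $t6=9-1=8
cmp $t6, 3  (cmp 8,3)
bgt again: taken
add $t7, $t7, 17 → $t7=27+17=44
sub $t6, $t6, 1 → $t6=8-1=7
cmp $t6, 3  (cmp 7,3)
bgt again: taken
add $t7, $t7, 17 → $t7=44+17=61
sub $t6, $t6, 1 → $t6=7-1=6
cmp $t6, 3  (cmp 6,3)
bgt again: taken
add $t7, $t7, 17 → $t7=61+17=78
sub $t6, $t6, 1 → $t6=6-1=5
cmp $t6, 3  (cmp 5,3)
bgt again: taken
add $t7, $t7, 17 → $t7=78+17=95
sub $t6, $t6, 1 → $t6=5-1=4
cmp $t6, 3  (cmp 4,3)
bgt again: taken
add $t7, $t7, 17 → $t7=95+17=112
sub $t6, $t6, 1 → $t6=4-1=3
cmp $t6, 3  (cmp 3,3)
bgt again: not taken
halt.
Total executed instructions: 28.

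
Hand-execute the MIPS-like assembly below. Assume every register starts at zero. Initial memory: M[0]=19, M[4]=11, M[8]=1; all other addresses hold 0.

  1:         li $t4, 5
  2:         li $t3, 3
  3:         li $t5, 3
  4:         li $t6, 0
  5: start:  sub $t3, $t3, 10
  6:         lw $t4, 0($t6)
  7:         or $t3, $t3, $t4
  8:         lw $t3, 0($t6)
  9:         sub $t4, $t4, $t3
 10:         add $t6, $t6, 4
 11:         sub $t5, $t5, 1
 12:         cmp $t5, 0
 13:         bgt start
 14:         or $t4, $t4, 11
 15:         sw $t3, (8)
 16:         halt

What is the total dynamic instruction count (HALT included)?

li $t4, 5 → $t4=5
li $t3, 3 → $t3=3
li $t5, 3 → $t5=3
li $t6, 0 → $t6=0
sub $t3, $t3, 10 → $t3=3-10=-7
lw $t4, 0($t6) → $t4=M[0]=19
or $t3, $t3, $t4 → $t3=(-7)|19=-5
lw $t3, 0($t6) → $t3=M[0]=19
sub $t4, $t4, $t3 → $t4=19-19=0
add $t6, $t6, 4 → $t6=0+4=4
sub $t5, $t5, 1 → $t5=3-1=2
cmp $t5, 0  (cmp 2,0)
bgt start: taken
sub $t3, $t3, 10 → $t3=19-10=9
lw $t4, 0($t6) → $t4=M[4]=11
or $t3, $t3, $t4 → $t3=9|11=11
lw $t3, 0($t6) → $t3=M[4]=11
sub $t4, $t4, $t3 → $t4=11-11=0
add $t6, $t6, 4 → $t6=4+4=8
sub $t5, $t5, 1 → $t5=2-1=1
cmp $t5, 0  (cmp 1,0)
bgt start: taken
sub $t3, $t3, 10 → $t3=11-10=1
lw $t4, 0($t6) → $t4=M[8]=1
or $t3, $t3, $t4 → $t3=1|1=1
lw $t3, 0($t6) → $t3=M[8]=1
sub $t4, $t4, $t3 → $t4=1-1=0
add $t6, $t6, 4 → $t6=8+4=12
sub $t5, $t5, 1 → $t5=1-1=0
cmp $t5, 0  (cmp 0,0)
bgt start: not taken
or $t4, $t4, 11 → $t4=0|11=11
sw $t3, (8) → M[8]=1
halt.
Total executed instructions: 34.

34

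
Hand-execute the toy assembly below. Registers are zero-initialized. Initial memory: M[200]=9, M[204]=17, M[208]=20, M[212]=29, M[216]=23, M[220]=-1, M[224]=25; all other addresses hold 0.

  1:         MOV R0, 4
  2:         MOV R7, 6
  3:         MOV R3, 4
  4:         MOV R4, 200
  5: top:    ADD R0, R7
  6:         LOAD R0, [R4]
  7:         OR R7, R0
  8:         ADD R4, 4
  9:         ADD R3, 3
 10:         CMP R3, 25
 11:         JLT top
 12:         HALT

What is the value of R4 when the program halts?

228

after MOV R0, 4: R0=4
after MOV R7, 6: R7=6
after MOV R3, 4: R3=4
after MOV R4, 200: R4=200
after ADD R0, R7: R0=4+6=10
after LOAD R0, [R4]: R0=M[200]=9
after OR R7, R0: R7=6|9=15
after ADD R4, 4: R4=200+4=204
after ADD R3, 3: R3=4+3=7
CMP R3, 25  (cmp 7,25)
JLT top: taken
after ADD R0, R7: R0=9+15=24
after LOAD R0, [R4]: R0=M[204]=17
after OR R7, R0: R7=15|17=31
after ADD R4, 4: R4=204+4=208
after ADD R3, 3: R3=7+3=10
CMP R3, 25  (cmp 10,25)
JLT top: taken
after ADD R0, R7: R0=17+31=48
after LOAD R0, [R4]: R0=M[208]=20
after OR R7, R0: R7=31|20=31
after ADD R4, 4: R4=208+4=212
after ADD R3, 3: R3=10+3=13
CMP R3, 25  (cmp 13,25)
JLT top: taken
after ADD R0, R7: R0=20+31=51
after LOAD R0, [R4]: R0=M[212]=29
after OR R7, R0: R7=31|29=31
after ADD R4, 4: R4=212+4=216
after ADD R3, 3: R3=13+3=16
CMP R3, 25  (cmp 16,25)
JLT top: taken
after ADD R0, R7: R0=29+31=60
after LOAD R0, [R4]: R0=M[216]=23
after OR R7, R0: R7=31|23=31
after ADD R4, 4: R4=216+4=220
after ADD R3, 3: R3=16+3=19
CMP R3, 25  (cmp 19,25)
JLT top: taken
after ADD R0, R7: R0=23+31=54
after LOAD R0, [R4]: R0=M[220]=-1
after OR R7, R0: R7=31|(-1)=-1
after ADD R4, 4: R4=220+4=224
after ADD R3, 3: R3=19+3=22
CMP R3, 25  (cmp 22,25)
JLT top: taken
after ADD R0, R7: R0=(-1)+(-1)=-2
after LOAD R0, [R4]: R0=M[224]=25
after OR R7, R0: R7=(-1)|25=-1
after ADD R4, 4: R4=224+4=228
after ADD R3, 3: R3=22+3=25
CMP R3, 25  (cmp 25,25)
JLT top: not taken
halt.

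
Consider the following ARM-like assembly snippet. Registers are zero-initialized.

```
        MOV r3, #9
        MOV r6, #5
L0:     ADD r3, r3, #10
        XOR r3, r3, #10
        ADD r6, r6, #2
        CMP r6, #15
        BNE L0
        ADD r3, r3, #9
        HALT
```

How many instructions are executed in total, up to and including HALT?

29

r3=9
r6=5
r3=9+10=19
r3=19^10=25
r6=5+2=7
CMP r6, #15  (cmp 7,15)
BNE L0: taken
r3=25+10=35
r3=35^10=41
r6=7+2=9
CMP r6, #15  (cmp 9,15)
BNE L0: taken
r3=41+10=51
r3=51^10=57
r6=9+2=11
CMP r6, #15  (cmp 11,15)
BNE L0: taken
r3=57+10=67
r3=67^10=73
r6=11+2=13
CMP r6, #15  (cmp 13,15)
BNE L0: taken
r3=73+10=83
r3=83^10=89
r6=13+2=15
CMP r6, #15  (cmp 15,15)
BNE L0: not taken
r3=89+9=98
halt.
Total executed instructions: 29.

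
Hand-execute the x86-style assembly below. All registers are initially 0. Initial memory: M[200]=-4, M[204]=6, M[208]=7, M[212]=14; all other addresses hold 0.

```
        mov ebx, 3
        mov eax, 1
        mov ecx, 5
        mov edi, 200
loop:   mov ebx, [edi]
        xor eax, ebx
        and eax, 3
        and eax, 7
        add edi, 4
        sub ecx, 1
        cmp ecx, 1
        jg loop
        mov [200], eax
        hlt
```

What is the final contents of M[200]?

2

ebx=3
eax=1
ecx=5
edi=200
ebx=M[200]=-4
eax=1^(-4)=-3
eax=(-3)&3=1
eax=1&7=1
edi=200+4=204
ecx=5-1=4
cmp ecx, 1  (cmp 4,1)
jg loop: taken
ebx=M[204]=6
eax=1^6=7
eax=7&3=3
eax=3&7=3
edi=204+4=208
ecx=4-1=3
cmp ecx, 1  (cmp 3,1)
jg loop: taken
ebx=M[208]=7
eax=3^7=4
eax=4&3=0
eax=0&7=0
edi=208+4=212
ecx=3-1=2
cmp ecx, 1  (cmp 2,1)
jg loop: taken
ebx=M[212]=14
eax=0^14=14
eax=14&3=2
eax=2&7=2
edi=212+4=216
ecx=2-1=1
cmp ecx, 1  (cmp 1,1)
jg loop: not taken
mov [200], eax → M[200]=2
halt.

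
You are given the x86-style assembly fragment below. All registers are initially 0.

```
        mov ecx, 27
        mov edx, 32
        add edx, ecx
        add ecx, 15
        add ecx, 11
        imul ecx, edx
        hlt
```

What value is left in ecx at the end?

3127

after mov ecx, 27: ecx=27
after mov edx, 32: edx=32
after add edx, ecx: edx=32+27=59
after add ecx, 15: ecx=27+15=42
after add ecx, 11: ecx=42+11=53
after imul ecx, edx: ecx=53*59=3127
halt.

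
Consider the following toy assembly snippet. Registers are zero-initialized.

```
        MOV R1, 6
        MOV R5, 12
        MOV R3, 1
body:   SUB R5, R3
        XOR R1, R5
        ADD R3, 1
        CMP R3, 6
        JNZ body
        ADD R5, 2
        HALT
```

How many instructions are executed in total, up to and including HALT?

MOV R1, 6 → R1=6
MOV R5, 12 → R5=12
MOV R3, 1 → R3=1
SUB R5, R3 → R5=12-1=11
XOR R1, R5 → R1=6^11=13
ADD R3, 1 → R3=1+1=2
CMP R3, 6  (cmp 2,6)
JNZ body: taken
SUB R5, R3 → R5=11-2=9
XOR R1, R5 → R1=13^9=4
ADD R3, 1 → R3=2+1=3
CMP R3, 6  (cmp 3,6)
JNZ body: taken
SUB R5, R3 → R5=9-3=6
XOR R1, R5 → R1=4^6=2
ADD R3, 1 → R3=3+1=4
CMP R3, 6  (cmp 4,6)
JNZ body: taken
SUB R5, R3 → R5=6-4=2
XOR R1, R5 → R1=2^2=0
ADD R3, 1 → R3=4+1=5
CMP R3, 6  (cmp 5,6)
JNZ body: taken
SUB R5, R3 → R5=2-5=-3
XOR R1, R5 → R1=0^(-3)=-3
ADD R3, 1 → R3=5+1=6
CMP R3, 6  (cmp 6,6)
JNZ body: not taken
ADD R5, 2 → R5=(-3)+2=-1
halt.
Total executed instructions: 30.

30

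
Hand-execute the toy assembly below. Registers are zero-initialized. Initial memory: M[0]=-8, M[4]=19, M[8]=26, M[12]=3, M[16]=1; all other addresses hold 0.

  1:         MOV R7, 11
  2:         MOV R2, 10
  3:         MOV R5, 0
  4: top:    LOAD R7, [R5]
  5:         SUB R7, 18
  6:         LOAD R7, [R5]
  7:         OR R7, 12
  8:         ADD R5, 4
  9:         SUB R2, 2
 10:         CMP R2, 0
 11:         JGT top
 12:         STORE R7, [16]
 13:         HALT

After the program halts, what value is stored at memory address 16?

MOV R7, 11 → R7=11
MOV R2, 10 → R2=10
MOV R5, 0 → R5=0
LOAD R7, [R5] → R7=M[0]=-8
SUB R7, 18 → R7=(-8)-18=-26
LOAD R7, [R5] → R7=M[0]=-8
OR R7, 12 → R7=(-8)|12=-4
ADD R5, 4 → R5=0+4=4
SUB R2, 2 → R2=10-2=8
CMP R2, 0  (cmp 8,0)
JGT top: taken
LOAD R7, [R5] → R7=M[4]=19
SUB R7, 18 → R7=19-18=1
LOAD R7, [R5] → R7=M[4]=19
OR R7, 12 → R7=19|12=31
ADD R5, 4 → R5=4+4=8
SUB R2, 2 → R2=8-2=6
CMP R2, 0  (cmp 6,0)
JGT top: taken
LOAD R7, [R5] → R7=M[8]=26
SUB R7, 18 → R7=26-18=8
LOAD R7, [R5] → R7=M[8]=26
OR R7, 12 → R7=26|12=30
ADD R5, 4 → R5=8+4=12
SUB R2, 2 → R2=6-2=4
CMP R2, 0  (cmp 4,0)
JGT top: taken
LOAD R7, [R5] → R7=M[12]=3
SUB R7, 18 → R7=3-18=-15
LOAD R7, [R5] → R7=M[12]=3
OR R7, 12 → R7=3|12=15
ADD R5, 4 → R5=12+4=16
SUB R2, 2 → R2=4-2=2
CMP R2, 0  (cmp 2,0)
JGT top: taken
LOAD R7, [R5] → R7=M[16]=1
SUB R7, 18 → R7=1-18=-17
LOAD R7, [R5] → R7=M[16]=1
OR R7, 12 → R7=1|12=13
ADD R5, 4 → R5=16+4=20
SUB R2, 2 → R2=2-2=0
CMP R2, 0  (cmp 0,0)
JGT top: not taken
STORE R7, [16] → M[16]=13
halt.

13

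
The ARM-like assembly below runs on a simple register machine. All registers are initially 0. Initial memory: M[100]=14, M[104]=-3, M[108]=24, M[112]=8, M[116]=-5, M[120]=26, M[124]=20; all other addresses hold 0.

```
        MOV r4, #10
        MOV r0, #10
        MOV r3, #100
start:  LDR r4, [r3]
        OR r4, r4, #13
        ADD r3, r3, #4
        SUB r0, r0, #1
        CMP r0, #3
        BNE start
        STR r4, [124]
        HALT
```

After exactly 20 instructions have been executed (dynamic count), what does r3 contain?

112

MOV r4, #10 → r4=10
MOV r0, #10 → r0=10
MOV r3, #100 → r3=100
LDR r4, [r3] → r4=M[100]=14
OR r4, r4, #13 → r4=14|13=15
ADD r3, r3, #4 → r3=100+4=104
SUB r0, r0, #1 → r0=10-1=9
CMP r0, #3  (cmp 9,3)
BNE start: taken
LDR r4, [r3] → r4=M[104]=-3
OR r4, r4, #13 → r4=(-3)|13=-3
ADD r3, r3, #4 → r3=104+4=108
SUB r0, r0, #1 → r0=9-1=8
CMP r0, #3  (cmp 8,3)
BNE start: taken
LDR r4, [r3] → r4=M[108]=24
OR r4, r4, #13 → r4=24|13=29
ADD r3, r3, #4 → r3=108+4=112
SUB r0, r0, #1 → r0=8-1=7
CMP r0, #3  (cmp 7,3)
After step 20: r3 = 112.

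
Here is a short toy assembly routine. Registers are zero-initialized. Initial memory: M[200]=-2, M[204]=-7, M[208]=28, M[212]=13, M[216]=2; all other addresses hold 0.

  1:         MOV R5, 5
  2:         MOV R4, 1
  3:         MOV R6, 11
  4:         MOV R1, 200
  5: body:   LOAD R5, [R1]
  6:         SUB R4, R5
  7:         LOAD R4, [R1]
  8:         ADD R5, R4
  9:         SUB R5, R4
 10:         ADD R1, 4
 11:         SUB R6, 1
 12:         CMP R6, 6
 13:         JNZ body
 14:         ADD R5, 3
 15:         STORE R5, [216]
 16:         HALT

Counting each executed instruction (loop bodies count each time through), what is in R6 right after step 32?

8

after MOV R5, 5: R5=5
after MOV R4, 1: R4=1
after MOV R6, 11: R6=11
after MOV R1, 200: R1=200
after LOAD R5, [R1]: R5=M[200]=-2
after SUB R4, R5: R4=1-(-2)=3
after LOAD R4, [R1]: R4=M[200]=-2
after ADD R5, R4: R5=(-2)+(-2)=-4
after SUB R5, R4: R5=(-4)-(-2)=-2
after ADD R1, 4: R1=200+4=204
after SUB R6, 1: R6=11-1=10
CMP R6, 6  (cmp 10,6)
JNZ body: taken
after LOAD R5, [R1]: R5=M[204]=-7
after SUB R4, R5: R4=(-2)-(-7)=5
after LOAD R4, [R1]: R4=M[204]=-7
after ADD R5, R4: R5=(-7)+(-7)=-14
after SUB R5, R4: R5=(-14)-(-7)=-7
after ADD R1, 4: R1=204+4=208
after SUB R6, 1: R6=10-1=9
CMP R6, 6  (cmp 9,6)
JNZ body: taken
after LOAD R5, [R1]: R5=M[208]=28
after SUB R4, R5: R4=(-7)-28=-35
after LOAD R4, [R1]: R4=M[208]=28
after ADD R5, R4: R5=28+28=56
after SUB R5, R4: R5=56-28=28
after ADD R1, 4: R1=208+4=212
after SUB R6, 1: R6=9-1=8
CMP R6, 6  (cmp 8,6)
JNZ body: taken
after LOAD R5, [R1]: R5=M[212]=13
After step 32: R6 = 8.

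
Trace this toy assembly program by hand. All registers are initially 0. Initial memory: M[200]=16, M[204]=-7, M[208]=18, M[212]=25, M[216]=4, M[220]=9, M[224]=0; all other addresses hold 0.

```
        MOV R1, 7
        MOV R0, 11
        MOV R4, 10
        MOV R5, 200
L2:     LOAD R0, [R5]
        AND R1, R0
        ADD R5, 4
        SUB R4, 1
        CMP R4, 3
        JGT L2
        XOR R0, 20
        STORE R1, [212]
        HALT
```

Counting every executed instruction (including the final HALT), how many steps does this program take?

R1=7
R0=11
R4=10
R5=200
R0=M[200]=16
R1=7&16=0
R5=200+4=204
R4=10-1=9
CMP R4, 3  (cmp 9,3)
JGT L2: taken
R0=M[204]=-7
R1=0&(-7)=0
R5=204+4=208
R4=9-1=8
CMP R4, 3  (cmp 8,3)
JGT L2: taken
R0=M[208]=18
R1=0&18=0
R5=208+4=212
R4=8-1=7
CMP R4, 3  (cmp 7,3)
JGT L2: taken
R0=M[212]=25
R1=0&25=0
R5=212+4=216
R4=7-1=6
CMP R4, 3  (cmp 6,3)
JGT L2: taken
R0=M[216]=4
R1=0&4=0
R5=216+4=220
R4=6-1=5
CMP R4, 3  (cmp 5,3)
JGT L2: taken
R0=M[220]=9
R1=0&9=0
R5=220+4=224
R4=5-1=4
CMP R4, 3  (cmp 4,3)
JGT L2: taken
R0=M[224]=0
R1=0&0=0
R5=224+4=228
R4=4-1=3
CMP R4, 3  (cmp 3,3)
JGT L2: not taken
R0=0^20=20
STORE R1, [212] → M[212]=0
halt.
Total executed instructions: 49.

49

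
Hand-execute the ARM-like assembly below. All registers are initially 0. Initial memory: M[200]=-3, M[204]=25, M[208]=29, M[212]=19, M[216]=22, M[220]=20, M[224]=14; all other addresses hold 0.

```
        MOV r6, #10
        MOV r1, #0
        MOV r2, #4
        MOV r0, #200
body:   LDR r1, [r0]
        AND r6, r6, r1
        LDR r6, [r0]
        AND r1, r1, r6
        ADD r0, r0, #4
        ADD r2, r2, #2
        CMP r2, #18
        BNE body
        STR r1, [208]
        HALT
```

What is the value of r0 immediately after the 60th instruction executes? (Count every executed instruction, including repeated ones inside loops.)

MOV r6, #10 → r6=10
MOV r1, #0 → r1=0
MOV r2, #4 → r2=4
MOV r0, #200 → r0=200
LDR r1, [r0] → r1=M[200]=-3
AND r6, r6, r1 → r6=10&(-3)=8
LDR r6, [r0] → r6=M[200]=-3
AND r1, r1, r6 → r1=(-3)&(-3)=-3
ADD r0, r0, #4 → r0=200+4=204
ADD r2, r2, #2 → r2=4+2=6
CMP r2, #18  (cmp 6,18)
BNE body: taken
LDR r1, [r0] → r1=M[204]=25
AND r6, r6, r1 → r6=(-3)&25=25
LDR r6, [r0] → r6=M[204]=25
AND r1, r1, r6 → r1=25&25=25
ADD r0, r0, #4 → r0=204+4=208
ADD r2, r2, #2 → r2=6+2=8
CMP r2, #18  (cmp 8,18)
BNE body: taken
LDR r1, [r0] → r1=M[208]=29
AND r6, r6, r1 → r6=25&29=25
LDR r6, [r0] → r6=M[208]=29
AND r1, r1, r6 → r1=29&29=29
ADD r0, r0, #4 → r0=208+4=212
ADD r2, r2, #2 → r2=8+2=10
CMP r2, #18  (cmp 10,18)
BNE body: taken
LDR r1, [r0] → r1=M[212]=19
AND r6, r6, r1 → r6=29&19=17
LDR r6, [r0] → r6=M[212]=19
AND r1, r1, r6 → r1=19&19=19
ADD r0, r0, #4 → r0=212+4=216
ADD r2, r2, #2 → r2=10+2=12
CMP r2, #18  (cmp 12,18)
BNE body: taken
LDR r1, [r0] → r1=M[216]=22
AND r6, r6, r1 → r6=19&22=18
LDR r6, [r0] → r6=M[216]=22
AND r1, r1, r6 → r1=22&22=22
ADD r0, r0, #4 → r0=216+4=220
ADD r2, r2, #2 → r2=12+2=14
CMP r2, #18  (cmp 14,18)
BNE body: taken
LDR r1, [r0] → r1=M[220]=20
AND r6, r6, r1 → r6=22&20=20
LDR r6, [r0] → r6=M[220]=20
AND r1, r1, r6 → r1=20&20=20
ADD r0, r0, #4 → r0=220+4=224
ADD r2, r2, #2 → r2=14+2=16
CMP r2, #18  (cmp 16,18)
BNE body: taken
LDR r1, [r0] → r1=M[224]=14
AND r6, r6, r1 → r6=20&14=4
LDR r6, [r0] → r6=M[224]=14
AND r1, r1, r6 → r1=14&14=14
ADD r0, r0, #4 → r0=224+4=228
ADD r2, r2, #2 → r2=16+2=18
CMP r2, #18  (cmp 18,18)
BNE body: not taken
After step 60: r0 = 228.

228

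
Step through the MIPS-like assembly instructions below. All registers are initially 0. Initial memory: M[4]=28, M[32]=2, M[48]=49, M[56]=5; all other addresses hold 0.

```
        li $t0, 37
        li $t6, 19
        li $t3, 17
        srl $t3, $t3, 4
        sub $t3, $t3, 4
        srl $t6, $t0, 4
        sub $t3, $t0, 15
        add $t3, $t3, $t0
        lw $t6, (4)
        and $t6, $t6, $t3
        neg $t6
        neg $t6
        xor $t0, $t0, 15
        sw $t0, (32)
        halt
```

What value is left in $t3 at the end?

59

$t0=37
$t6=19
$t3=17
$t3=17>>4=1
$t3=1-4=-3
$t6=37>>4=2
$t3=37-15=22
$t3=22+37=59
$t6=M[4]=28
$t6=28&59=24
$t6=-(24)=-24
$t6=-(-24)=24
$t0=37^15=42
sw $t0, (32) → M[32]=42
halt.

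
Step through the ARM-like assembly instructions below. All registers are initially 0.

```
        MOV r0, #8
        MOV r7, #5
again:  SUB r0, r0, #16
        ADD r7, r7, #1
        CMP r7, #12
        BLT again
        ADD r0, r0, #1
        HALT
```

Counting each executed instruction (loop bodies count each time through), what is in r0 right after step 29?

-104

after MOV r0, #8: r0=8
after MOV r7, #5: r7=5
after SUB r0, r0, #16: r0=8-16=-8
after ADD r7, r7, #1: r7=5+1=6
CMP r7, #12  (cmp 6,12)
BLT again: taken
after SUB r0, r0, #16: r0=(-8)-16=-24
after ADD r7, r7, #1: r7=6+1=7
CMP r7, #12  (cmp 7,12)
BLT again: taken
after SUB r0, r0, #16: r0=(-24)-16=-40
after ADD r7, r7, #1: r7=7+1=8
CMP r7, #12  (cmp 8,12)
BLT again: taken
after SUB r0, r0, #16: r0=(-40)-16=-56
after ADD r7, r7, #1: r7=8+1=9
CMP r7, #12  (cmp 9,12)
BLT again: taken
after SUB r0, r0, #16: r0=(-56)-16=-72
after ADD r7, r7, #1: r7=9+1=10
CMP r7, #12  (cmp 10,12)
BLT again: taken
after SUB r0, r0, #16: r0=(-72)-16=-88
after ADD r7, r7, #1: r7=10+1=11
CMP r7, #12  (cmp 11,12)
BLT again: taken
after SUB r0, r0, #16: r0=(-88)-16=-104
after ADD r7, r7, #1: r7=11+1=12
CMP r7, #12  (cmp 12,12)
After step 29: r0 = -104.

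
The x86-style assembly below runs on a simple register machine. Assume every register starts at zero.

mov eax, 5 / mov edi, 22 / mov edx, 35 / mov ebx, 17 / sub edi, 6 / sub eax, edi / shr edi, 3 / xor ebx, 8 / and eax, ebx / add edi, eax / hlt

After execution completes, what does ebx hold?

mov eax, 5 → eax=5
mov edi, 22 → edi=22
mov edx, 35 → edx=35
mov ebx, 17 → ebx=17
sub edi, 6 → edi=22-6=16
sub eax, edi → eax=5-16=-11
shr edi, 3 → edi=16>>3=2
xor ebx, 8 → ebx=17^8=25
and eax, ebx → eax=(-11)&25=17
add edi, eax → edi=2+17=19
halt.

25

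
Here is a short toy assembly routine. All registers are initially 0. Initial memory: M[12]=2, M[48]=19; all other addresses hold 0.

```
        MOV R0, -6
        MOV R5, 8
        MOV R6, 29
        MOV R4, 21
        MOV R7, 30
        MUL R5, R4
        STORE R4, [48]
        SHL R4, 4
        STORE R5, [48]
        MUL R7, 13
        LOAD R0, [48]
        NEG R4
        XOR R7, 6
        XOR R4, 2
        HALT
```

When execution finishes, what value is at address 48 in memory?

after MOV R0, -6: R0=-6
after MOV R5, 8: R5=8
after MOV R6, 29: R6=29
after MOV R4, 21: R4=21
after MOV R7, 30: R7=30
after MUL R5, R4: R5=8*21=168
STORE R4, [48] → M[48]=21
after SHL R4, 4: R4=21<<4=336
STORE R5, [48] → M[48]=168
after MUL R7, 13: R7=30*13=390
after LOAD R0, [48]: R0=M[48]=168
after NEG R4: R4=-(336)=-336
after XOR R7, 6: R7=390^6=384
after XOR R4, 2: R4=(-336)^2=-334
halt.

168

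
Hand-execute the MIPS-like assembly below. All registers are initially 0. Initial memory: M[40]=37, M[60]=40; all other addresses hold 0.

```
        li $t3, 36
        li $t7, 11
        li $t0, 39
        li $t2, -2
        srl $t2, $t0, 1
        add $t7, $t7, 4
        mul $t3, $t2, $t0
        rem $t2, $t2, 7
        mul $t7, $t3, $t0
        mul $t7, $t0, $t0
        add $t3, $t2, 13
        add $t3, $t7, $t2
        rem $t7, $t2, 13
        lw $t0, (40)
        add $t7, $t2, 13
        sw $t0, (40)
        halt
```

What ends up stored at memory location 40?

37

li $t3, 36 → $t3=36
li $t7, 11 → $t7=11
li $t0, 39 → $t0=39
li $t2, -2 → $t2=-2
srl $t2, $t0, 1 → $t2=39>>1=19
add $t7, $t7, 4 → $t7=11+4=15
mul $t3, $t2, $t0 → $t3=19*39=741
rem $t2, $t2, 7 → $t2=19%7=5
mul $t7, $t3, $t0 → $t7=741*39=28899
mul $t7, $t0, $t0 → $t7=39*39=1521
add $t3, $t2, 13 → $t3=5+13=18
add $t3, $t7, $t2 → $t3=1521+5=1526
rem $t7, $t2, 13 → $t7=5%13=5
lw $t0, (40) → $t0=M[40]=37
add $t7, $t2, 13 → $t7=5+13=18
sw $t0, (40) → M[40]=37
halt.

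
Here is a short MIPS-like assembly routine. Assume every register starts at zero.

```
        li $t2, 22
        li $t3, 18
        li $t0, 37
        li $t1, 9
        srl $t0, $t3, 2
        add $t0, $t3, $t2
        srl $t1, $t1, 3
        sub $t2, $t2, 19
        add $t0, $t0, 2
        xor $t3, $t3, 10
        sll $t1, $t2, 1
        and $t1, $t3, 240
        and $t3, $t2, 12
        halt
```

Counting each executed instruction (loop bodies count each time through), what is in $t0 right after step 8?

li $t2, 22 → $t2=22
li $t3, 18 → $t3=18
li $t0, 37 → $t0=37
li $t1, 9 → $t1=9
srl $t0, $t3, 2 → $t0=18>>2=4
add $t0, $t3, $t2 → $t0=18+22=40
srl $t1, $t1, 3 → $t1=9>>3=1
sub $t2, $t2, 19 → $t2=22-19=3
After step 8: $t0 = 40.

40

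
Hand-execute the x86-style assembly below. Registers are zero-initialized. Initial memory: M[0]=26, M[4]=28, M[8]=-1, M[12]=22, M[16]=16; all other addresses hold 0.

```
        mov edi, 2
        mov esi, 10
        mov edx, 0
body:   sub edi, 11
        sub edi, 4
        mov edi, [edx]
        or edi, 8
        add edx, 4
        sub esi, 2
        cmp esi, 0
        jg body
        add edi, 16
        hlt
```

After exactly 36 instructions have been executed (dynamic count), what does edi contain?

19

edi=2
esi=10
edx=0
edi=2-11=-9
edi=(-9)-4=-13
edi=M[0]=26
edi=26|8=26
edx=0+4=4
esi=10-2=8
cmp esi, 0  (cmp 8,0)
jg body: taken
edi=26-11=15
edi=15-4=11
edi=M[4]=28
edi=28|8=28
edx=4+4=8
esi=8-2=6
cmp esi, 0  (cmp 6,0)
jg body: taken
edi=28-11=17
edi=17-4=13
edi=M[8]=-1
edi=(-1)|8=-1
edx=8+4=12
esi=6-2=4
cmp esi, 0  (cmp 4,0)
jg body: taken
edi=(-1)-11=-12
edi=(-12)-4=-16
edi=M[12]=22
edi=22|8=30
edx=12+4=16
esi=4-2=2
cmp esi, 0  (cmp 2,0)
jg body: taken
edi=30-11=19
After step 36: edi = 19.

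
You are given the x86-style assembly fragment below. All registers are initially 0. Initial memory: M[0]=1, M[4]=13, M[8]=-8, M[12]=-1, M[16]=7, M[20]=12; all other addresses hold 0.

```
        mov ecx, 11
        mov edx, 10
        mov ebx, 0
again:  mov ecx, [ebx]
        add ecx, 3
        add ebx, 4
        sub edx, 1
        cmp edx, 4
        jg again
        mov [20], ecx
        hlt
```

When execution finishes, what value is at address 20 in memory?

after mov ecx, 11: ecx=11
after mov edx, 10: edx=10
after mov ebx, 0: ebx=0
after mov ecx, [ebx]: ecx=M[0]=1
after add ecx, 3: ecx=1+3=4
after add ebx, 4: ebx=0+4=4
after sub edx, 1: edx=10-1=9
cmp edx, 4  (cmp 9,4)
jg again: taken
after mov ecx, [ebx]: ecx=M[4]=13
after add ecx, 3: ecx=13+3=16
after add ebx, 4: ebx=4+4=8
after sub edx, 1: edx=9-1=8
cmp edx, 4  (cmp 8,4)
jg again: taken
after mov ecx, [ebx]: ecx=M[8]=-8
after add ecx, 3: ecx=(-8)+3=-5
after add ebx, 4: ebx=8+4=12
after sub edx, 1: edx=8-1=7
cmp edx, 4  (cmp 7,4)
jg again: taken
after mov ecx, [ebx]: ecx=M[12]=-1
after add ecx, 3: ecx=(-1)+3=2
after add ebx, 4: ebx=12+4=16
after sub edx, 1: edx=7-1=6
cmp edx, 4  (cmp 6,4)
jg again: taken
after mov ecx, [ebx]: ecx=M[16]=7
after add ecx, 3: ecx=7+3=10
after add ebx, 4: ebx=16+4=20
after sub edx, 1: edx=6-1=5
cmp edx, 4  (cmp 5,4)
jg again: taken
after mov ecx, [ebx]: ecx=M[20]=12
after add ecx, 3: ecx=12+3=15
after add ebx, 4: ebx=20+4=24
after sub edx, 1: edx=5-1=4
cmp edx, 4  (cmp 4,4)
jg again: not taken
mov [20], ecx → M[20]=15
halt.

15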